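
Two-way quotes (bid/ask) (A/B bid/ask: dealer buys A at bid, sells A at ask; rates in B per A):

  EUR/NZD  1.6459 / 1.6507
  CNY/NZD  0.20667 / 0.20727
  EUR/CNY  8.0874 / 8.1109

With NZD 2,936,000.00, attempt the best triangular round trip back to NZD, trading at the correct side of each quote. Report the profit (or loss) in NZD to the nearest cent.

Best loop NZD → EUR → CNY → NZD:
NZD 2,936,000.00 ÷ 1.6507 (buy EUR at ask) = EUR 1,778,639.37
EUR 1,778,639.37 × 8.0874 (sell EUR at bid) = CNY 14,384,568.00
CNY 14,384,568.00 × 0.20667 (sell CNY at bid) = NZD 2,972,858.67

Net profit: NZD 36,858.67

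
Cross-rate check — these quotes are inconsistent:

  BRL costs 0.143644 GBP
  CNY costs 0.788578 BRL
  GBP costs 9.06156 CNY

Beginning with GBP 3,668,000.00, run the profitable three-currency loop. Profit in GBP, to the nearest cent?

Profitable loop is GBP → CNY → BRL → GBP:
GBP 3,668,000.00 × 9.06156 = CNY 33,237,802.08
CNY 33,237,802.08 × 0.788578 = BRL 26,210,599.49
BRL 26,210,599.49 × 0.143644 = GBP 3,764,995.35
Profit = GBP 3,764,995.35 − GBP 3,668,000.00

Profit: GBP 96,995.35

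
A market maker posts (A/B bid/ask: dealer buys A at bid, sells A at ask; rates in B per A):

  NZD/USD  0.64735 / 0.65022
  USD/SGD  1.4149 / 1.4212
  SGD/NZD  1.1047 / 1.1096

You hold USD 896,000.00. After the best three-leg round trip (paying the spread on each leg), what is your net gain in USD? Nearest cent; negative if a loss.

Best loop USD → SGD → NZD → USD:
USD 896,000.00 × 1.4149 (sell USD at bid) = SGD 1,267,750.40
SGD 1,267,750.40 × 1.1047 (sell SGD at bid) = NZD 1,400,483.87
NZD 1,400,483.87 × 0.64735 (sell NZD at bid) = USD 906,603.23

Net profit: USD 10,603.23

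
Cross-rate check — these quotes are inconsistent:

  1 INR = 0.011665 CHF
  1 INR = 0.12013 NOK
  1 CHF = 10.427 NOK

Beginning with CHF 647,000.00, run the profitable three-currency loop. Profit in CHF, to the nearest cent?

Profitable loop is CHF → NOK → INR → CHF:
CHF 647,000.00 × 10.427 = NOK 6,746,269.00
NOK 6,746,269.00 ÷ 0.12013 = INR 56,158,070.42
INR 56,158,070.42 × 0.011665 = CHF 655,083.89
Profit = CHF 655,083.89 − CHF 647,000.00

Profit: CHF 8,083.89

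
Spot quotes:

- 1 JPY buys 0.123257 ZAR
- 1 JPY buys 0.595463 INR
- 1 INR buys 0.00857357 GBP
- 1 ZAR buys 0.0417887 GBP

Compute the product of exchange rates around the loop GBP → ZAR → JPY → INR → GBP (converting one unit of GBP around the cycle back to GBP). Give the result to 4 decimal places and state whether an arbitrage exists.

Around GBP → ZAR → JPY → INR → GBP: 1 ÷ 0.0417887 ÷ 0.123257 × 0.595463 × 0.00857357 = 0.991165
Product < 1; profitable direction is GBP → INR → JPY → ZAR → GBP.

0.9912 (arbitrage exists)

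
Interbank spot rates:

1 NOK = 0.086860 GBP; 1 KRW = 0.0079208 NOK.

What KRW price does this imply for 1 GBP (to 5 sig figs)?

GBP/KRW = 1453.5

1 GBP ÷ 0.086860 = 11.5128 NOK
11.5128 NOK ÷ 0.0079208 = 1453.49 KRW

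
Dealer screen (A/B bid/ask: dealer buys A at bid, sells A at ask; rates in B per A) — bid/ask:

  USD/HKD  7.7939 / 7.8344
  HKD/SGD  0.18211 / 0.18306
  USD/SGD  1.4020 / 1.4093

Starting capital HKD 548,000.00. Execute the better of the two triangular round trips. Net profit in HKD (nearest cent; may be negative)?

Net profit: HKD 3,906.78

Best loop HKD → SGD → USD → HKD:
HKD 548,000.00 × 0.18211 (sell HKD at bid) = SGD 99,796.28
SGD 99,796.28 ÷ 1.4093 (buy USD at ask) = USD 70,812.66
USD 70,812.66 × 7.7939 (sell USD at bid) = HKD 551,906.78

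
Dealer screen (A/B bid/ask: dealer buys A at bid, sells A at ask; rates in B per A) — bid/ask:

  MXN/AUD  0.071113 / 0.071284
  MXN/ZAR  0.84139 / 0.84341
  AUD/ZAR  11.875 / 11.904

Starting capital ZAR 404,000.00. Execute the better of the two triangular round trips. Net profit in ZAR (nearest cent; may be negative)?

Net profit: ZAR 506.25

Best loop ZAR → MXN → AUD → ZAR:
ZAR 404,000.00 ÷ 0.84341 (buy MXN at ask) = MXN 479,007.84
MXN 479,007.84 × 0.071113 (sell MXN at bid) = AUD 34,063.68
AUD 34,063.68 × 11.875 (sell AUD at bid) = ZAR 404,506.25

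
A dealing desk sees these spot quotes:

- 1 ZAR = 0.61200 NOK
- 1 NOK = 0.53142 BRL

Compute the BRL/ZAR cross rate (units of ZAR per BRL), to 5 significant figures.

1 BRL ÷ 0.53142 = 1.88175 NOK
1.88175 NOK ÷ 0.61200 = 3.07476 ZAR

BRL/ZAR = 3.0748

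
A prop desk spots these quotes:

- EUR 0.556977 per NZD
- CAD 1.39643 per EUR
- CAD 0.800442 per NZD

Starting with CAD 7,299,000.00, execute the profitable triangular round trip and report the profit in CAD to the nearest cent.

Profitable loop is CAD → EUR → NZD → CAD:
CAD 7,299,000.00 ÷ 1.39643 = EUR 5,226,900.02
EUR 5,226,900.02 ÷ 0.556977 = NZD 9,384,409.09
NZD 9,384,409.09 × 0.800442 = CAD 7,511,675.18
Profit = CAD 7,511,675.18 − CAD 7,299,000.00

Profit: CAD 212,675.18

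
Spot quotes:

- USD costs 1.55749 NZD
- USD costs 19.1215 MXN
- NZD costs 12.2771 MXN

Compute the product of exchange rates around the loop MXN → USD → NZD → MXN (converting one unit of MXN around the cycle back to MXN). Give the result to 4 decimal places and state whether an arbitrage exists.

1.0000 (no arbitrage)

Around MXN → USD → NZD → MXN: 1 ÷ 19.1215 × 1.55749 × 12.2771 = 0.999998
Product ≈ 1 (deviation 0.000%, within rounding noise).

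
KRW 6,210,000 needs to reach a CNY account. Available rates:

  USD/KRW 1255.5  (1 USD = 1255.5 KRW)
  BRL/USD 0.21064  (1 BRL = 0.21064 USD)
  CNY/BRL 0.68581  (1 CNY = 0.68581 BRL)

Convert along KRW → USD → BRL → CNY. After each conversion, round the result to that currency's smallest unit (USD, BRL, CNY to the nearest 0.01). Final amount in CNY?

CNY 34,239.75

KRW 6,210,000 ÷ 1255.5 = USD 4,946.24
USD 4,946.24 ÷ 0.21064 = BRL 23,481.96
BRL 23,481.96 ÷ 0.68581 = CNY 34,239.75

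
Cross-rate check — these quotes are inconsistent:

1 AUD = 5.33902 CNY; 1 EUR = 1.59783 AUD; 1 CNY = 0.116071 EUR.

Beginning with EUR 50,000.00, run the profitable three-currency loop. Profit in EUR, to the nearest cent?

Profitable loop is EUR → CNY → AUD → EUR:
EUR 50,000.00 ÷ 0.116071 = CNY 430,770.82
CNY 430,770.82 ÷ 5.33902 = AUD 80,683.50
AUD 80,683.50 ÷ 1.59783 = EUR 50,495.67
Profit = EUR 50,495.67 − EUR 50,000.00

Profit: EUR 495.67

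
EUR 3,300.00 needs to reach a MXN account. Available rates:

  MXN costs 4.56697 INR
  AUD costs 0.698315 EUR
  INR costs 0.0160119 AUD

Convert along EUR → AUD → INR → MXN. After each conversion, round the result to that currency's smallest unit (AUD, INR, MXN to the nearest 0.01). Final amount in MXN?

MXN 64,623.64

EUR 3,300.00 ÷ 0.698315 = AUD 4,725.66
AUD 4,725.66 ÷ 0.0160119 = INR 295,134.24
INR 295,134.24 ÷ 4.56697 = MXN 64,623.64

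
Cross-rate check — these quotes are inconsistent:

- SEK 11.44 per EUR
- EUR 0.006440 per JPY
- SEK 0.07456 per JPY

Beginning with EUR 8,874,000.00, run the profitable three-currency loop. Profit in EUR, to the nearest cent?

Profitable loop is EUR → JPY → SEK → EUR:
EUR 8,874,000.00 ÷ 0.006440 = JPY 1,377,950,311
JPY 1,377,950,311 × 0.07456 = SEK 102,739,975.16
SEK 102,739,975.16 ÷ 11.44 = EUR 8,980,767.06
Profit = EUR 8,980,767.06 − EUR 8,874,000.00

Profit: EUR 106,767.06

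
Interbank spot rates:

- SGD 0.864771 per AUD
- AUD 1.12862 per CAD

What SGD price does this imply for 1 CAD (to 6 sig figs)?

1 CAD × 1.12862 = 1.12862 AUD
1.12862 AUD × 0.864771 = 0.975998 SGD

CAD/SGD = 0.975998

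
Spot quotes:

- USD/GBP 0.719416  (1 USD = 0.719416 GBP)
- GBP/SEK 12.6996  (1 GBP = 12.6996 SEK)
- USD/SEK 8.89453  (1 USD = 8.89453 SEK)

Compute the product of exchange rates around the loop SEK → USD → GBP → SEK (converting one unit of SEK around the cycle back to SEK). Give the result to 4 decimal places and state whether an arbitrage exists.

Around SEK → USD → GBP → SEK: 1 ÷ 8.89453 × 0.719416 × 12.6996 = 1.027181
Product > 1; profitable direction is SEK → USD → GBP → SEK.

1.0272 (arbitrage exists)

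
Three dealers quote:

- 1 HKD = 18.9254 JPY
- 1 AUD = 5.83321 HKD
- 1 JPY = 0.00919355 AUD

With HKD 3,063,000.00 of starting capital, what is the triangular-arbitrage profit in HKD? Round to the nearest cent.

Profitable loop is HKD → JPY → AUD → HKD:
HKD 3,063,000.00 × 18.9254 = JPY 57,968,500
JPY 57,968,500 × 0.00919355 = AUD 532,936.31
AUD 532,936.31 × 5.83321 = HKD 3,108,729.38
Profit = HKD 3,108,729.38 − HKD 3,063,000.00

Profit: HKD 45,729.38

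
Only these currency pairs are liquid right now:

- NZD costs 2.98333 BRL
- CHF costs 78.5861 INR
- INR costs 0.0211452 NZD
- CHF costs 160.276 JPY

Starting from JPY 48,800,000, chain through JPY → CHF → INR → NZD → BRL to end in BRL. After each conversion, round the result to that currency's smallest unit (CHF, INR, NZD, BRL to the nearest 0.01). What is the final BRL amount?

JPY 48,800,000 ÷ 160.276 = CHF 304,474.78
CHF 304,474.78 × 78.5861 = INR 23,927,485.51
INR 23,927,485.51 × 0.0211452 = NZD 505,951.47
NZD 505,951.47 × 2.98333 = BRL 1,509,420.20

BRL 1,509,420.20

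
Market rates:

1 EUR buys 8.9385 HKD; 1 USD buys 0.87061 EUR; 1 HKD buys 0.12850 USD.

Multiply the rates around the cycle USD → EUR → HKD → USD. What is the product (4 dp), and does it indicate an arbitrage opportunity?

Around USD → EUR → HKD → USD: 1 × 0.87061 × 8.9385 × 0.12850 = 0.999980
Product ≈ 1 (deviation 0.002%, within rounding noise).

1.0000 (no arbitrage)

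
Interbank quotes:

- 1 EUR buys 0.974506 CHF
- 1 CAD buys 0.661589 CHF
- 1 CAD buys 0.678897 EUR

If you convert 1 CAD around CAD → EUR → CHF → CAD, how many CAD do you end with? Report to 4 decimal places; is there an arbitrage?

Around CAD → EUR → CHF → CAD: 1 × 0.678897 × 0.974506 ÷ 0.661589 = 1.000000
Product ≈ 1 (deviation 0.000%, within rounding noise).

1.0000 (no arbitrage)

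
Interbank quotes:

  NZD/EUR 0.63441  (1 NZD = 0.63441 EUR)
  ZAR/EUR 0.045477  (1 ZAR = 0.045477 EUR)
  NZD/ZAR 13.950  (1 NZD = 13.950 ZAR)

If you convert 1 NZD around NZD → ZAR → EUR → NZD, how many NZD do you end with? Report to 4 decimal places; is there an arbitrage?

1.0000 (no arbitrage)

Around NZD → ZAR → EUR → NZD: 1 × 13.950 × 0.045477 ÷ 0.63441 = 0.999991
Product ≈ 1 (deviation 0.001%, within rounding noise).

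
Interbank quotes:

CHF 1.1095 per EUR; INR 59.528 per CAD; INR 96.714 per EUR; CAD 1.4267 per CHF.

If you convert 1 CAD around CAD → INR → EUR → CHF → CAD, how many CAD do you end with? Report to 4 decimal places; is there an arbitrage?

0.9743 (arbitrage exists)

Around CAD → INR → EUR → CHF → CAD: 1 × 59.528 ÷ 96.714 × 1.1095 × 1.4267 = 0.974298
Product < 1; profitable direction is CAD → CHF → EUR → INR → CAD.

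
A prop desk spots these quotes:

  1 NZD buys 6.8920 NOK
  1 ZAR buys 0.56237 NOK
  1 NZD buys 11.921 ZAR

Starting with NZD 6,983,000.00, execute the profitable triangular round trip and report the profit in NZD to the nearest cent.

Profitable loop is NZD → NOK → ZAR → NZD:
NZD 6,983,000.00 × 6.8920 = NOK 48,126,836.00
NOK 48,126,836.00 ÷ 0.56237 = ZAR 85,578,597.72
ZAR 85,578,597.72 ÷ 11.921 = NZD 7,178,810.31
Profit = NZD 7,178,810.31 − NZD 6,983,000.00

Profit: NZD 195,810.31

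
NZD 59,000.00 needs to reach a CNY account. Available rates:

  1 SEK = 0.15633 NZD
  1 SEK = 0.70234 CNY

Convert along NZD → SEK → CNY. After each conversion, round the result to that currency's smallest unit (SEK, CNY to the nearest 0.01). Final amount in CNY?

CNY 265,067.87

NZD 59,000.00 ÷ 0.15633 = SEK 377,406.77
SEK 377,406.77 × 0.70234 = CNY 265,067.87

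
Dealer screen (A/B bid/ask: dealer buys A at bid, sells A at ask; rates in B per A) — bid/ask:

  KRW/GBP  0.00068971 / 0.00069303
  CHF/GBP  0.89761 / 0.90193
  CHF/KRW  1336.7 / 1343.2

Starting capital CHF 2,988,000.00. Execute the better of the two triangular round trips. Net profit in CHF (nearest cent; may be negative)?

Best loop CHF → KRW → GBP → CHF:
CHF 2,988,000.00 × 1336.7 (sell CHF at bid) = KRW 3,994,059,600
KRW 3,994,059,600 × 0.00068971 (sell KRW at bid) = GBP 2,754,742.85
GBP 2,754,742.85 ÷ 0.90193 (buy CHF at ask) = CHF 3,054,275.66

Net profit: CHF 66,275.66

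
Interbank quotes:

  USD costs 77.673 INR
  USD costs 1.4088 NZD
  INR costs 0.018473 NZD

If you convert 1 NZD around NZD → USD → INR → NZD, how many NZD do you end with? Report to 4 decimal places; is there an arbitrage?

1.0185 (arbitrage exists)

Around NZD → USD → INR → NZD: 1 ÷ 1.4088 × 77.673 × 0.018473 = 1.018493
Product > 1; profitable direction is NZD → USD → INR → NZD.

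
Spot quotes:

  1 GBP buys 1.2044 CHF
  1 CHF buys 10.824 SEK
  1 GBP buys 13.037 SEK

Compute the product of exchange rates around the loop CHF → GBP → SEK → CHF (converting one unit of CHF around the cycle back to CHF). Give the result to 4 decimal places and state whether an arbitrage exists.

Around CHF → GBP → SEK → CHF: 1 ÷ 1.2044 × 13.037 ÷ 10.824 = 1.000044
Product ≈ 1 (deviation 0.004%, within rounding noise).

1.0000 (no arbitrage)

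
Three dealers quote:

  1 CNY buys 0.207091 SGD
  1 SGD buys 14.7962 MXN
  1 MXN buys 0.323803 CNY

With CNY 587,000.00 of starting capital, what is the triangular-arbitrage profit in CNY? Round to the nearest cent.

Profitable loop is CNY → MXN → SGD → CNY:
CNY 587,000.00 ÷ 0.323803 = MXN 1,812,830.64
MXN 1,812,830.64 ÷ 14.7962 = SGD 122,520.01
SGD 122,520.01 ÷ 0.207091 = CNY 591,624.04
Profit = CNY 591,624.04 − CNY 587,000.00

Profit: CNY 4,624.04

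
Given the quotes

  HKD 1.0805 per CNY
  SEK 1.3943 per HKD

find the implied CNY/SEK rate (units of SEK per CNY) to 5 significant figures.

CNY/SEK = 1.5065

1 CNY × 1.0805 = 1.0805 HKD
1.0805 HKD × 1.3943 = 1.50654 SEK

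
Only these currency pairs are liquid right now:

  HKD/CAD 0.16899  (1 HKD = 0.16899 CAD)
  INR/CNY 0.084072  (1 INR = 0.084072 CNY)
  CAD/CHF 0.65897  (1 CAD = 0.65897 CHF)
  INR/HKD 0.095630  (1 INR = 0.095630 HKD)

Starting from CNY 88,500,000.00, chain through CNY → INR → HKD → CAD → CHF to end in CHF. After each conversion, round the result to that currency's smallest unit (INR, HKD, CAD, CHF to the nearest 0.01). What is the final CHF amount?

CHF 11,210,182.86

CNY 88,500,000.00 ÷ 0.084072 = INR 1,052,669,140.74
INR 1,052,669,140.74 × 0.095630 = HKD 100,666,749.93
HKD 100,666,749.93 × 0.16899 = CAD 17,011,674.07
CAD 17,011,674.07 × 0.65897 = CHF 11,210,182.86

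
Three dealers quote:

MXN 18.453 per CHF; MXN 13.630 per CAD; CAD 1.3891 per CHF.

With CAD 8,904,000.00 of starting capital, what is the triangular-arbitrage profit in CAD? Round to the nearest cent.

Profitable loop is CAD → MXN → CHF → CAD:
CAD 8,904,000.00 × 13.630 = MXN 121,361,520.00
MXN 121,361,520.00 ÷ 18.453 = CHF 6,576,790.77
CHF 6,576,790.77 × 1.3891 = CAD 9,135,820.05
Profit = CAD 9,135,820.05 − CAD 8,904,000.00

Profit: CAD 231,820.05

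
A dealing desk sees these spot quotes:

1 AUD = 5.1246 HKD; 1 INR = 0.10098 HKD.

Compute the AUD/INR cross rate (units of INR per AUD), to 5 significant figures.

1 AUD × 5.1246 = 5.1246 HKD
5.1246 HKD ÷ 0.10098 = 50.7487 INR

AUD/INR = 50.749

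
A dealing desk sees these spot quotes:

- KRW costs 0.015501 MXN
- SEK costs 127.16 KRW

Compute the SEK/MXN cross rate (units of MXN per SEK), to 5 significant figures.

SEK/MXN = 1.9711

1 SEK × 127.16 = 127.16 KRW
127.16 KRW × 0.015501 = 1.97111 MXN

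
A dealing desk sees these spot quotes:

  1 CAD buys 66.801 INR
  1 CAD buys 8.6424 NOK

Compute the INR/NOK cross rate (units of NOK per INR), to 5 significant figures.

INR/NOK = 0.12938

1 INR ÷ 66.801 = 0.0149698 CAD
0.0149698 CAD × 8.6424 = 0.129375 NOK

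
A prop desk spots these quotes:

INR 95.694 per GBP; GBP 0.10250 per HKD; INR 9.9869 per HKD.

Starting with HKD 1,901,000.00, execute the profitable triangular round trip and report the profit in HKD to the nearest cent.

Profitable loop is HKD → INR → GBP → HKD:
HKD 1,901,000.00 × 9.9869 = INR 18,985,096.90
INR 18,985,096.90 ÷ 95.694 = GBP 198,393.81
GBP 198,393.81 ÷ 0.10250 = HKD 1,935,549.33
Profit = HKD 1,935,549.33 − HKD 1,901,000.00

Profit: HKD 34,549.33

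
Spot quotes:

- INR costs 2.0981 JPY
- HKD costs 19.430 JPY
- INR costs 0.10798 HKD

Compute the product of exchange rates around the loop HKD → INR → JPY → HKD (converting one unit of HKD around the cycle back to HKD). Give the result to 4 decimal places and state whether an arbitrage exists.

1.0000 (no arbitrage)

Around HKD → INR → JPY → HKD: 1 ÷ 0.10798 × 2.0981 ÷ 19.430 = 1.000023
Product ≈ 1 (deviation 0.002%, within rounding noise).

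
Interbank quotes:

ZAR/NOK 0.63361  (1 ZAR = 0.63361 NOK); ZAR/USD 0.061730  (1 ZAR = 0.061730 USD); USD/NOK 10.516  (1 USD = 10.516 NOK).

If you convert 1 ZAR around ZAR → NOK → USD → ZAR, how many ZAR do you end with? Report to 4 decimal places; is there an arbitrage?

0.9761 (arbitrage exists)

Around ZAR → NOK → USD → ZAR: 1 × 0.63361 ÷ 10.516 ÷ 0.061730 = 0.976057
Product < 1; profitable direction is ZAR → USD → NOK → ZAR.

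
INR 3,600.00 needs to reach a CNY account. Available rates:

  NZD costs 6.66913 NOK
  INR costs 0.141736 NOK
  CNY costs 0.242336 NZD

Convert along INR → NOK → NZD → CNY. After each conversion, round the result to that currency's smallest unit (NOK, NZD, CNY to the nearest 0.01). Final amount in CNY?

CNY 315.72

INR 3,600.00 × 0.141736 = NOK 510.25
NOK 510.25 ÷ 6.66913 = NZD 76.51
NZD 76.51 ÷ 0.242336 = CNY 315.72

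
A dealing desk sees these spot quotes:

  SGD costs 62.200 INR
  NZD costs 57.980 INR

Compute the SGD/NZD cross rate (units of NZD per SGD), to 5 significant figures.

1 SGD × 62.200 = 62.2 INR
62.2 INR ÷ 57.980 = 1.07278 NZD

SGD/NZD = 1.0728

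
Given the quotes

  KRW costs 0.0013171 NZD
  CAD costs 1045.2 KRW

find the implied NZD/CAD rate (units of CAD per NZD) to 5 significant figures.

1 NZD ÷ 0.0013171 = 759.244 KRW
759.244 KRW ÷ 1045.2 = 0.72641 CAD

NZD/CAD = 0.72641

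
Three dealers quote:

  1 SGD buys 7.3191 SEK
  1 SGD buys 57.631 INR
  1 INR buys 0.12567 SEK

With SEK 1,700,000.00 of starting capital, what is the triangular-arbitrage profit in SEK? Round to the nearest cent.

Profitable loop is SEK → INR → SGD → SEK:
SEK 1,700,000.00 ÷ 0.12567 = INR 13,527,492.64
INR 13,527,492.64 ÷ 57.631 = SGD 234,725.97
SGD 234,725.97 × 7.3191 = SEK 1,717,982.88
Profit = SEK 1,717,982.88 − SEK 1,700,000.00

Profit: SEK 17,982.88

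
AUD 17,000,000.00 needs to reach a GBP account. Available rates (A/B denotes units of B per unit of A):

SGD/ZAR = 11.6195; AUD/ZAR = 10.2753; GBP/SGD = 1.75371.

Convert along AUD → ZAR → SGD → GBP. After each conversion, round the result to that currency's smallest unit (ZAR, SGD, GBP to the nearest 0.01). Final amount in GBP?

GBP 8,572,316.81

AUD 17,000,000.00 × 10.2753 = ZAR 174,680,100.00
ZAR 174,680,100.00 ÷ 11.6195 = SGD 15,033,357.72
SGD 15,033,357.72 ÷ 1.75371 = GBP 8,572,316.81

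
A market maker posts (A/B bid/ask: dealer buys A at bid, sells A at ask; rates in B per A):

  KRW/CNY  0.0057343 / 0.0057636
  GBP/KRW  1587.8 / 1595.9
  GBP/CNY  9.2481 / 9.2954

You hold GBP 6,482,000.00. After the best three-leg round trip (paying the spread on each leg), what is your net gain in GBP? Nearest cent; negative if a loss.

Net profit: GBP 35,214.82

Best loop GBP → CNY → KRW → GBP:
GBP 6,482,000.00 × 9.2481 (sell GBP at bid) = CNY 59,946,184.20
CNY 59,946,184.20 ÷ 0.0057636 (buy KRW at ask) = KRW 10,400,823,131
KRW 10,400,823,131 ÷ 1595.9 (buy GBP at ask) = GBP 6,517,214.82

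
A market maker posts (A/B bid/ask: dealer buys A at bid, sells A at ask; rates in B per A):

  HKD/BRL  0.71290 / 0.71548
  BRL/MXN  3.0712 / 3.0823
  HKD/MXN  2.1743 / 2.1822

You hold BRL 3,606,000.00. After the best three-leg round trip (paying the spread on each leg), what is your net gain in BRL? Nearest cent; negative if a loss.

Best loop BRL → MXN → HKD → BRL:
BRL 3,606,000.00 × 3.0712 (sell BRL at bid) = MXN 11,074,747.20
MXN 11,074,747.20 ÷ 2.1822 (buy HKD at ask) = HKD 5,075,037.67
HKD 5,075,037.67 × 0.71290 (sell HKD at bid) = BRL 3,617,994.35

Net profit: BRL 11,994.35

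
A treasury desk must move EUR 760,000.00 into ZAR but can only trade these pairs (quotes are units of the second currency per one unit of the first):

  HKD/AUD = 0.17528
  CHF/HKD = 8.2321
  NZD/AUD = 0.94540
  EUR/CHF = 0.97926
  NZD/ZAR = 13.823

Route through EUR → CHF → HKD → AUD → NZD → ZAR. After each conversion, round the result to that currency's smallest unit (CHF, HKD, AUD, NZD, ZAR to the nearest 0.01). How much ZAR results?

ZAR 15,701,506.30

EUR 760,000.00 × 0.97926 = CHF 744,237.60
CHF 744,237.60 × 8.2321 = HKD 6,126,638.35
HKD 6,126,638.35 × 0.17528 = AUD 1,073,877.17
AUD 1,073,877.17 ÷ 0.94540 = NZD 1,135,897.15
NZD 1,135,897.15 × 13.823 = ZAR 15,701,506.30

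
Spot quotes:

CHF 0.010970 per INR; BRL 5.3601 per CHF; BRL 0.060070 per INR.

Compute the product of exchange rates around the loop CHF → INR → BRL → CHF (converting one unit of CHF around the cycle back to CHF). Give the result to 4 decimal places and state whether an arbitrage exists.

1.0216 (arbitrage exists)

Around CHF → INR → BRL → CHF: 1 ÷ 0.010970 × 0.060070 ÷ 5.3601 = 1.021593
Product > 1; profitable direction is CHF → INR → BRL → CHF.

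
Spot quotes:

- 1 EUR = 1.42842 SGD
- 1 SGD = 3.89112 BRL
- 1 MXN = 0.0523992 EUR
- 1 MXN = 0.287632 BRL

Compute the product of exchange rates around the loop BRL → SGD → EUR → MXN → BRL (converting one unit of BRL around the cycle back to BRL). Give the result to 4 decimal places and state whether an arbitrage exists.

0.9876 (arbitrage exists)

Around BRL → SGD → EUR → MXN → BRL: 1 ÷ 3.89112 ÷ 1.42842 ÷ 0.0523992 × 0.287632 = 0.987602
Product < 1; profitable direction is BRL → MXN → EUR → SGD → BRL.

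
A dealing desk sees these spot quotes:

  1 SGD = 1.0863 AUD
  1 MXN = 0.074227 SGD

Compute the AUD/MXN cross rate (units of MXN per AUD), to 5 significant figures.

1 AUD ÷ 1.0863 = 0.920556 SGD
0.920556 SGD ÷ 0.074227 = 12.4019 MXN

AUD/MXN = 12.402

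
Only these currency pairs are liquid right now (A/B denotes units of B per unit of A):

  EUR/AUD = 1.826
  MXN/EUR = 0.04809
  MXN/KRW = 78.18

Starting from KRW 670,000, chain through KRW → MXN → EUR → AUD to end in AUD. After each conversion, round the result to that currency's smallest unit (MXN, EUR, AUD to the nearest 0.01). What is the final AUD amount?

KRW 670,000 ÷ 78.18 = MXN 8,569.97
MXN 8,569.97 × 0.04809 = EUR 412.13
EUR 412.13 × 1.826 = AUD 752.55

AUD 752.55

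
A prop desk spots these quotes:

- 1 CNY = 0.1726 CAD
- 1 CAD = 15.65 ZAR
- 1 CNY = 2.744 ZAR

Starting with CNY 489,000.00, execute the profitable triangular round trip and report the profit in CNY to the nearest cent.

Profit: CNY 7,749.95

Profitable loop is CNY → ZAR → CAD → CNY:
CNY 489,000.00 × 2.744 = ZAR 1,341,816.00
ZAR 1,341,816.00 ÷ 15.65 = CAD 85,739.04
CAD 85,739.04 ÷ 0.1726 = CNY 496,749.95
Profit = CNY 496,749.95 − CNY 489,000.00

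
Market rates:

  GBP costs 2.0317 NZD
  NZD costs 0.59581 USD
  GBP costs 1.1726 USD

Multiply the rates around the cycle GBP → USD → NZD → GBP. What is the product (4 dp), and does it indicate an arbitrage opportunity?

Around GBP → USD → NZD → GBP: 1 × 1.1726 ÷ 0.59581 ÷ 2.0317 = 0.968685
Product < 1; profitable direction is GBP → NZD → USD → GBP.

0.9687 (arbitrage exists)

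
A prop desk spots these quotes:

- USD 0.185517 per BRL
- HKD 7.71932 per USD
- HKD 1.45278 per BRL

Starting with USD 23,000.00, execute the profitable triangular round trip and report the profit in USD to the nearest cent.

Profit: USD 332.70

Profitable loop is USD → BRL → HKD → USD:
USD 23,000.00 ÷ 0.185517 = BRL 123,977.86
BRL 123,977.86 × 1.45278 = HKD 180,112.55
HKD 180,112.55 ÷ 7.71932 = USD 23,332.70
Profit = USD 23,332.70 − USD 23,000.00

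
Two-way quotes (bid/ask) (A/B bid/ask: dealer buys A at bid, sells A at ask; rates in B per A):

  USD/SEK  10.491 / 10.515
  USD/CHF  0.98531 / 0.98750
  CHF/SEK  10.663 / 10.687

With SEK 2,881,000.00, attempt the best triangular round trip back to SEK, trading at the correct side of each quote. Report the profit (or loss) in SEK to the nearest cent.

Best loop SEK → USD → CHF → SEK:
SEK 2,881,000.00 ÷ 10.515 (buy USD at ask) = USD 273,989.54
USD 273,989.54 × 0.98531 (sell USD at bid) = CHF 269,964.63
CHF 269,964.63 × 10.663 (sell CHF at bid) = SEK 2,878,632.88

Net result: SEK -2,367.12 (no profitable arbitrage after spreads)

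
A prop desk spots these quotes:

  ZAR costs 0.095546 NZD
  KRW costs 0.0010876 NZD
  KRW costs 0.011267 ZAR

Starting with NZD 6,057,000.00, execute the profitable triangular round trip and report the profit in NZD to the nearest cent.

Profit: NZD 62,359.50

Profitable loop is NZD → ZAR → KRW → NZD:
NZD 6,057,000.00 ÷ 0.095546 = ZAR 63,393,548.66
ZAR 63,393,548.66 ÷ 0.011267 = KRW 5,626,479,867
KRW 5,626,479,867 × 0.0010876 = NZD 6,119,359.50
Profit = NZD 6,119,359.50 − NZD 6,057,000.00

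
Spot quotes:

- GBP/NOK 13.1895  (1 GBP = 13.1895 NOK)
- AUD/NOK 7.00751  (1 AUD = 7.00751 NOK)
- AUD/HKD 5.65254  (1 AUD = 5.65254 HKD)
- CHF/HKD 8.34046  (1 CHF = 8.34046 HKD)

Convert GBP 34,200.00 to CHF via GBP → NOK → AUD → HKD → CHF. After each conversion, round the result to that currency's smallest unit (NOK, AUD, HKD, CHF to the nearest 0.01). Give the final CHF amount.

CHF 43,625.90

GBP 34,200.00 × 13.1895 = NOK 451,080.90
NOK 451,080.90 ÷ 7.00751 = AUD 64,371.07
AUD 64,371.07 × 5.65254 = HKD 363,860.05
HKD 363,860.05 ÷ 8.34046 = CHF 43,625.90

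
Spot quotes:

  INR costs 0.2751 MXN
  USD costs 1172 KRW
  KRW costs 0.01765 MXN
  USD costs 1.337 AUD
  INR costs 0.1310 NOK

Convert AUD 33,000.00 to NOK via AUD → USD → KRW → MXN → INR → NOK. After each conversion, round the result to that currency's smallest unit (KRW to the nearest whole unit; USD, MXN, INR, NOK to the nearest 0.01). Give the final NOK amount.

AUD 33,000.00 ÷ 1.337 = USD 24,682.12
USD 24,682.12 × 1172 = KRW 28,927,445
KRW 28,927,445 × 0.01765 = MXN 510,569.40
MXN 510,569.40 ÷ 0.2751 = INR 1,855,941.11
INR 1,855,941.11 × 0.1310 = NOK 243,128.29

NOK 243,128.29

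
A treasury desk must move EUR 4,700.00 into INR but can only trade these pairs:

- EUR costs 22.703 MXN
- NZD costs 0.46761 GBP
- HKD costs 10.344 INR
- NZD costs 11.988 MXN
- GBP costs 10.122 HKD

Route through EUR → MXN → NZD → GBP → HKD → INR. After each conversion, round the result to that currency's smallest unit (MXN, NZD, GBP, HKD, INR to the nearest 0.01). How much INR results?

EUR 4,700.00 × 22.703 = MXN 106,704.10
MXN 106,704.10 ÷ 11.988 = NZD 8,900.91
NZD 8,900.91 × 0.46761 = GBP 4,162.15
GBP 4,162.15 × 10.122 = HKD 42,129.28
HKD 42,129.28 × 10.344 = INR 435,785.27

INR 435,785.27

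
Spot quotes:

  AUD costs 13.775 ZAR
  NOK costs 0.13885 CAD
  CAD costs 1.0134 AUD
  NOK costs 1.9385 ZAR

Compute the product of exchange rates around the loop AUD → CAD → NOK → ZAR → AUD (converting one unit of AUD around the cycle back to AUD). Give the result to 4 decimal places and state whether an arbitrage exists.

Around AUD → CAD → NOK → ZAR → AUD: 1 ÷ 1.0134 ÷ 0.13885 × 1.9385 ÷ 13.775 = 1.000109
Product ≈ 1 (deviation 0.011%, within rounding noise).

1.0001 (no arbitrage)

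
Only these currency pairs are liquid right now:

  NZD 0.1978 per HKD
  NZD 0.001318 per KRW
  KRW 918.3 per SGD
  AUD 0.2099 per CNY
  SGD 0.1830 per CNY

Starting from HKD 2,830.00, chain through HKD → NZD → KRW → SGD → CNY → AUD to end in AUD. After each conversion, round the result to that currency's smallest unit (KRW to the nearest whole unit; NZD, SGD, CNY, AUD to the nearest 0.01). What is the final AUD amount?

HKD 2,830.00 × 0.1978 = NZD 559.77
NZD 559.77 ÷ 0.001318 = KRW 424,712
KRW 424,712 ÷ 918.3 = SGD 462.50
SGD 462.50 ÷ 0.1830 = CNY 2,527.32
CNY 2,527.32 × 0.2099 = AUD 530.48

AUD 530.48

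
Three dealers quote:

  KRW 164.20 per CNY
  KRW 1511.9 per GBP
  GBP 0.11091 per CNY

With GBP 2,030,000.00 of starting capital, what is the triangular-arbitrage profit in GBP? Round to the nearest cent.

Profitable loop is GBP → KRW → CNY → GBP:
GBP 2,030,000.00 × 1511.9 = KRW 3,069,157,000
KRW 3,069,157,000 ÷ 164.20 = CNY 18,691,577.34
CNY 18,691,577.34 × 0.11091 = GBP 2,073,082.84
Profit = GBP 2,073,082.84 − GBP 2,030,000.00

Profit: GBP 43,082.84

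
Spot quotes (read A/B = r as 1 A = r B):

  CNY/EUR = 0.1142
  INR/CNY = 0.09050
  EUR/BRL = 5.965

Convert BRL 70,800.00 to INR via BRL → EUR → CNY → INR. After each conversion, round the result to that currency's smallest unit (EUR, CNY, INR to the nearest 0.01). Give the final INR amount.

BRL 70,800.00 ÷ 5.965 = EUR 11,869.24
EUR 11,869.24 ÷ 0.1142 = CNY 103,933.80
CNY 103,933.80 ÷ 0.09050 = INR 1,148,439.78

INR 1,148,439.78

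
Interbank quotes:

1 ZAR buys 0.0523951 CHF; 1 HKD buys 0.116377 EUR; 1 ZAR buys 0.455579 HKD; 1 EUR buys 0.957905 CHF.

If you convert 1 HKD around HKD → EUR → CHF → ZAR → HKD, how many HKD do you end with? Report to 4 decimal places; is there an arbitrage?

Around HKD → EUR → CHF → ZAR → HKD: 1 × 0.116377 × 0.957905 ÷ 0.0523951 × 0.455579 = 0.969310
Product < 1; profitable direction is HKD → ZAR → CHF → EUR → HKD.

0.9693 (arbitrage exists)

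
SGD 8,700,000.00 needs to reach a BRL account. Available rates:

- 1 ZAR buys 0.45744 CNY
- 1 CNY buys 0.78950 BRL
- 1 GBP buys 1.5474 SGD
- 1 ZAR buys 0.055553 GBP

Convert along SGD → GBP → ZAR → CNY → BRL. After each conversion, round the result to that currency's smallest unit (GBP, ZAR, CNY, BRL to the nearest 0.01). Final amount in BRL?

BRL 36,550,676.18

SGD 8,700,000.00 ÷ 1.5474 = GBP 5,622,334.24
GBP 5,622,334.24 ÷ 0.055553 = ZAR 101,206,671.83
ZAR 101,206,671.83 × 0.45744 = CNY 46,295,979.96
CNY 46,295,979.96 × 0.78950 = BRL 36,550,676.18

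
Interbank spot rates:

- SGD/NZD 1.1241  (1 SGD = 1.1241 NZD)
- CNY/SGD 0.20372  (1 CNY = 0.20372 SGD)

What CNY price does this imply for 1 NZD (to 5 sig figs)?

NZD/CNY = 4.3668

1 NZD ÷ 1.1241 = 0.889601 SGD
0.889601 SGD ÷ 0.20372 = 4.36678 CNY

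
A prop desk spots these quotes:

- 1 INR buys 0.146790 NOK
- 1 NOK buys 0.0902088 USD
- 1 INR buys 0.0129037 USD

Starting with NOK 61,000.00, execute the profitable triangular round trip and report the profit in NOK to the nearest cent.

Profitable loop is NOK → USD → INR → NOK:
NOK 61,000.00 × 0.0902088 = USD 5,502.74
USD 5,502.74 ÷ 0.0129037 = INR 426,446.43
INR 426,446.43 × 0.146790 = NOK 62,598.07
Profit = NOK 62,598.07 − NOK 61,000.00

Profit: NOK 1,598.07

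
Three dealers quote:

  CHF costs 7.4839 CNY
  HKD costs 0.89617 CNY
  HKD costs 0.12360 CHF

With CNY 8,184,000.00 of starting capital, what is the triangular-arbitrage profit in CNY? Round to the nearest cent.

Profitable loop is CNY → HKD → CHF → CNY:
CNY 8,184,000.00 ÷ 0.89617 = HKD 9,132,195.90
HKD 9,132,195.90 × 0.12360 = CHF 1,128,739.41
CHF 1,128,739.41 × 7.4839 = CNY 8,447,372.90
Profit = CNY 8,447,372.90 − CNY 8,184,000.00

Profit: CNY 263,372.90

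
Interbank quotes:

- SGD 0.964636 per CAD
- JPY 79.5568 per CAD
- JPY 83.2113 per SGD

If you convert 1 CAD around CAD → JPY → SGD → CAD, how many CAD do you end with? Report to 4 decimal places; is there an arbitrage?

0.9911 (arbitrage exists)

Around CAD → JPY → SGD → CAD: 1 × 79.5568 ÷ 83.2113 ÷ 0.964636 = 0.991132
Product < 1; profitable direction is CAD → SGD → JPY → CAD.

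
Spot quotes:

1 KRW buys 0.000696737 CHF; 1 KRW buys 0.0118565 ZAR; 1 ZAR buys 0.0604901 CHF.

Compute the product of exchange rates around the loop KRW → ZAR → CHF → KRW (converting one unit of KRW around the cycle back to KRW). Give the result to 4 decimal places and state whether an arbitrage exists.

1.0294 (arbitrage exists)

Around KRW → ZAR → CHF → KRW: 1 × 0.0118565 × 0.0604901 ÷ 0.000696737 = 1.029371
Product > 1; profitable direction is KRW → ZAR → CHF → KRW.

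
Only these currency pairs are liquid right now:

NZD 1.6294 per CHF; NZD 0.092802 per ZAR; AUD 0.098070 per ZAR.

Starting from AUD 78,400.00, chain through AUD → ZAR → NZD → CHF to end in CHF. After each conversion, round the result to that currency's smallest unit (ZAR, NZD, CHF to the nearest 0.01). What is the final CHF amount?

AUD 78,400.00 ÷ 0.098070 = ZAR 799,428.98
ZAR 799,428.98 × 0.092802 = NZD 74,188.61
NZD 74,188.61 ÷ 1.6294 = CHF 45,531.24

CHF 45,531.24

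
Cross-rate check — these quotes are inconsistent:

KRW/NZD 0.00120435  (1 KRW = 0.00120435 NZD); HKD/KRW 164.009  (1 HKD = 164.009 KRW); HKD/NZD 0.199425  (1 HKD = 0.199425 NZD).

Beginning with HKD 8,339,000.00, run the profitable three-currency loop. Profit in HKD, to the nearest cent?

Profit: HKD 80,245.57

Profitable loop is HKD → NZD → KRW → HKD:
HKD 8,339,000.00 × 0.199425 = NZD 1,663,005.07
NZD 1,663,005.07 ÷ 0.00120435 = KRW 1,380,832,046
KRW 1,380,832,046 ÷ 164.009 = HKD 8,419,245.57
Profit = HKD 8,419,245.57 − HKD 8,339,000.00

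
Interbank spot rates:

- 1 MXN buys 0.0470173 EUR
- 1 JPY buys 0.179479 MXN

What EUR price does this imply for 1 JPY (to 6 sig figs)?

JPY/EUR = 0.00843862

1 JPY × 0.179479 = 0.179479 MXN
0.179479 MXN × 0.0470173 = 0.00843862 EUR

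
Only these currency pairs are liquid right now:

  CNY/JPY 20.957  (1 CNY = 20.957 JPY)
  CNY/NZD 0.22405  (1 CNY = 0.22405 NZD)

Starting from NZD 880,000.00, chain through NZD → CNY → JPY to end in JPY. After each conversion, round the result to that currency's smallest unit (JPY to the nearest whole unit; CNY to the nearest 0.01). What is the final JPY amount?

JPY 82,312,698

NZD 880,000.00 ÷ 0.22405 = CNY 3,927,694.71
CNY 3,927,694.71 × 20.957 = JPY 82,312,698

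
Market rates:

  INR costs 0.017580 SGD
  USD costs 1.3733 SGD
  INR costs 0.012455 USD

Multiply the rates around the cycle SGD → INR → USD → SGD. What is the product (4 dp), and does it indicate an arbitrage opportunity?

0.9729 (arbitrage exists)

Around SGD → INR → USD → SGD: 1 ÷ 0.017580 × 0.012455 × 1.3733 = 0.972949
Product < 1; profitable direction is SGD → USD → INR → SGD.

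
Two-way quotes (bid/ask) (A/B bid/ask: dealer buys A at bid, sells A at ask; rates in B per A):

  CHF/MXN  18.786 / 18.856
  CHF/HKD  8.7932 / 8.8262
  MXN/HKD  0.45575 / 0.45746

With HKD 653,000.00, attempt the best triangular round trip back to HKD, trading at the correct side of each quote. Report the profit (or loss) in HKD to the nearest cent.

Best loop HKD → MXN → CHF → HKD:
HKD 653,000.00 ÷ 0.45746 (buy MXN at ask) = MXN 1,427,447.21
MXN 1,427,447.21 ÷ 18.856 (buy CHF at ask) = CHF 75,702.55
CHF 75,702.55 × 8.7932 (sell CHF at bid) = HKD 665,667.63

Net profit: HKD 12,667.63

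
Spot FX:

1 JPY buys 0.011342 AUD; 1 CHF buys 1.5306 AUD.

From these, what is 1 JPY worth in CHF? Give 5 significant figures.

JPY/CHF = 0.0074102

1 JPY × 0.011342 = 0.011342 AUD
0.011342 AUD ÷ 1.5306 = 0.00741017 CHF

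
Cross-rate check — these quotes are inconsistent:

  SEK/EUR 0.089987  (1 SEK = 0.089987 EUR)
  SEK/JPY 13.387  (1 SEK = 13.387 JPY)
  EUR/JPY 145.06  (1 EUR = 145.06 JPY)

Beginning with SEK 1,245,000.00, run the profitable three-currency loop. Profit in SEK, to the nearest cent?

Profitable loop is SEK → JPY → EUR → SEK:
SEK 1,245,000.00 × 13.387 = JPY 16,666,815
JPY 16,666,815 ÷ 145.06 = EUR 114,896.01
EUR 114,896.01 ÷ 0.089987 = SEK 1,276,806.74
Profit = SEK 1,276,806.74 − SEK 1,245,000.00

Profit: SEK 31,806.74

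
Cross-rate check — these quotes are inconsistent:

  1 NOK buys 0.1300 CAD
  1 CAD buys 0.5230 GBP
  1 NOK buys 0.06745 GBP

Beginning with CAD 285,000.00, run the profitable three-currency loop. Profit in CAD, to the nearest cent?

Profit: CAD 2,281.69

Profitable loop is CAD → GBP → NOK → CAD:
CAD 285,000.00 × 0.5230 = GBP 149,055.00
GBP 149,055.00 ÷ 0.06745 = NOK 2,209,859.15
NOK 2,209,859.15 × 0.1300 = CAD 287,281.69
Profit = CAD 287,281.69 − CAD 285,000.00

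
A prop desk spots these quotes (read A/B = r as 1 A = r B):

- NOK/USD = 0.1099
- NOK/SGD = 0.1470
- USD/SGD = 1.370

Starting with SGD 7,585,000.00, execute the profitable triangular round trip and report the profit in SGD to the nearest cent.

Profit: SGD 183,845.95

Profitable loop is SGD → NOK → USD → SGD:
SGD 7,585,000.00 ÷ 0.1470 = NOK 51,598,639.46
NOK 51,598,639.46 × 0.1099 = USD 5,670,690.48
USD 5,670,690.48 × 1.370 = SGD 7,768,845.95
Profit = SGD 7,768,845.95 − SGD 7,585,000.00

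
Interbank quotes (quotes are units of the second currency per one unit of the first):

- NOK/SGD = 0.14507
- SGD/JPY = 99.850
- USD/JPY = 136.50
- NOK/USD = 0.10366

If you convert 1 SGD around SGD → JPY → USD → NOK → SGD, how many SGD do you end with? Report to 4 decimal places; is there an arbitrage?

Around SGD → JPY → USD → NOK → SGD: 1 × 99.850 ÷ 136.50 ÷ 0.10366 × 0.14507 = 1.023722
Product > 1; profitable direction is SGD → JPY → USD → NOK → SGD.

1.0237 (arbitrage exists)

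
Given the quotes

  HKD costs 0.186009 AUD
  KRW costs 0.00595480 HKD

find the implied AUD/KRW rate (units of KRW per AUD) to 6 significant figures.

1 AUD ÷ 0.186009 = 5.37608 HKD
5.37608 HKD ÷ 0.00595480 = 902.815 KRW

AUD/KRW = 902.815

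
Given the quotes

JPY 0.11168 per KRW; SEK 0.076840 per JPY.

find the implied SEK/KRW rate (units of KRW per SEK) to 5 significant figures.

SEK/KRW = 116.53

1 SEK ÷ 0.076840 = 13.0141 JPY
13.0141 JPY ÷ 0.11168 = 116.53 KRW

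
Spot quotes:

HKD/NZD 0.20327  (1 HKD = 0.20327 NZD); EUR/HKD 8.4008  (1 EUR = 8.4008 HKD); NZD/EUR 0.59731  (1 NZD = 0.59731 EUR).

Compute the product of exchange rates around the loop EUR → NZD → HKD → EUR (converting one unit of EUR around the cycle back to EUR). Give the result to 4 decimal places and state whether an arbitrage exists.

0.9804 (arbitrage exists)

Around EUR → NZD → HKD → EUR: 1 ÷ 0.59731 ÷ 0.20327 ÷ 8.4008 = 0.980407
Product < 1; profitable direction is EUR → HKD → NZD → EUR.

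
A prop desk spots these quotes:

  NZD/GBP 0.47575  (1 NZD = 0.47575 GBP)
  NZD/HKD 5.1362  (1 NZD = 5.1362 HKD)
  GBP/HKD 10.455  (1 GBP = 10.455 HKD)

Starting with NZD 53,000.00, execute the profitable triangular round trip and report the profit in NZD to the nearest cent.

Profit: NZD 1,728.68

Profitable loop is NZD → HKD → GBP → NZD:
NZD 53,000.00 × 5.1362 = HKD 272,218.60
HKD 272,218.60 ÷ 10.455 = GBP 26,037.17
GBP 26,037.17 ÷ 0.47575 = NZD 54,728.68
Profit = NZD 54,728.68 − NZD 53,000.00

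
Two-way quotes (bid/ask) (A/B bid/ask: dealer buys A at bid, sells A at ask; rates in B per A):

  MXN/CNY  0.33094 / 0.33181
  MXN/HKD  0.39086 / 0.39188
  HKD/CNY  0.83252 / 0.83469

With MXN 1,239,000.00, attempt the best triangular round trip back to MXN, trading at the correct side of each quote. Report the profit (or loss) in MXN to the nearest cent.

Net profit: MXN 14,551.73

Best loop MXN → CNY → HKD → MXN:
MXN 1,239,000.00 × 0.33094 (sell MXN at bid) = CNY 410,034.66
CNY 410,034.66 ÷ 0.83469 (buy HKD at ask) = HKD 491,241.85
HKD 491,241.85 ÷ 0.39188 (buy MXN at ask) = MXN 1,253,551.73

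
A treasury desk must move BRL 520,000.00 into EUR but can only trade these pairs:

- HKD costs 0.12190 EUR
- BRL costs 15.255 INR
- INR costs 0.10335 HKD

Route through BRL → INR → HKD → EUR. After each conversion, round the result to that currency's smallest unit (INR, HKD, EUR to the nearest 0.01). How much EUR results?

BRL 520,000.00 × 15.255 = INR 7,932,600.00
INR 7,932,600.00 × 0.10335 = HKD 819,834.21
HKD 819,834.21 × 0.12190 = EUR 99,937.79

EUR 99,937.79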